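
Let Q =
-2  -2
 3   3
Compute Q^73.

Q² = Q (a projection; rank 1, trace 1), so Q^73 = Q.

[[-2, -2], [3, 3]]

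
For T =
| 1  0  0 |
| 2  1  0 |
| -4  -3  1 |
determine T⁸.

[[1, 0, 0], [16, 1, 0], [-200, -24, 1]]

T = I + N where N = [[0, 0, 0], [2, 0, 0], [-4, -3, 0]] is strictly lower-triangular, so N³ = 0.
(I + N)⁸ = I + 8·N + 28·N² = [[1, 0, 0], [16, 1, 0], [-200, -24, 1]].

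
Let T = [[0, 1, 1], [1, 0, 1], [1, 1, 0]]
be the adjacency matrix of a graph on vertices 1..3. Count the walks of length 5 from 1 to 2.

The number of length-5 walks from vertex 1 to vertex 2 is entry (1,2) of T⁵, where T is the adjacency matrix.
T² = [[2, 1, 1], [1, 2, 1], [1, 1, 2]]
T³ = [[2, 3, 3], [3, 2, 3], [3, 3, 2]]
T⁴ = [[6, 5, 5], [5, 6, 5], [5, 5, 6]]
T⁵ = [[10, 11, 11], [11, 10, 11], [11, 11, 10]]

11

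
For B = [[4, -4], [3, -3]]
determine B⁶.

B² = B (a projection; rank 1, trace 1), so B⁶ = B.

[[4, -4], [3, -3]]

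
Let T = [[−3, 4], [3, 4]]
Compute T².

[[21, 4], [3, 28]]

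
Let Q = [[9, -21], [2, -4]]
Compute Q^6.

tr Q = 5 and det Q = 6, so the characteristic polynomial is λ² − (5)λ + (6) with roots 3 and 2.
Eigenvectors give P = [[7, 3], [2, 1]] with P⁻¹ = [[1, -3], [-2, 7]], and Q = P·diag(3, 2)·P⁻¹.
Then Q^6 = P·diag(729, 64)·P⁻¹ = [[5103, 192], [1458, 64]] · [[1, -3], [-2, 7]] = [[4719, -13965], [1330, -3926]].

[[4719, -13965], [1330, -3926]]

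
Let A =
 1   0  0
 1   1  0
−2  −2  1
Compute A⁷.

[[1, 0, 0], [7, 1, 0], [−56, −14, 1]]

A = I + N where N = [[0, 0, 0], [1, 0, 0], [−2, −2, 0]] is strictly lower-triangular, so N³ = 0.
(I + N)⁷ = I + 7·N + 21·N² = [[1, 0, 0], [7, 1, 0], [−56, −14, 1]].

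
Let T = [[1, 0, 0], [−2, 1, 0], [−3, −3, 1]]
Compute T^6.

[[1, 0, 0], [−12, 1, 0], [72, −18, 1]]

T = I + N where N = [[0, 0, 0], [−2, 0, 0], [−3, −3, 0]] is strictly lower-triangular, so N^3 = 0.
(I + N)^6 = I + 6·N + 15·N^2 = [[1, 0, 0], [−12, 1, 0], [72, −18, 1]].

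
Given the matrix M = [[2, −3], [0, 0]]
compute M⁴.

M² = [[4, −6], [0, 0]]
M³ = [[8, −12], [0, 0]]
M⁴ = [[16, −24], [0, 0]]

[[16, −24], [0, 0]]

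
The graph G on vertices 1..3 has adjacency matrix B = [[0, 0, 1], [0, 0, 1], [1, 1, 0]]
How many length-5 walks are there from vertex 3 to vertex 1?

4

The number of length-5 walks from vertex 3 to vertex 1 is entry (3,1) of B⁵, where B is the adjacency matrix.
B² = [[1, 1, 0], [1, 1, 0], [0, 0, 2]]
B³ = [[0, 0, 2], [0, 0, 2], [2, 2, 0]]
B⁴ = [[2, 2, 0], [2, 2, 0], [0, 0, 4]]
B⁵ = [[0, 0, 4], [0, 0, 4], [4, 4, 0]]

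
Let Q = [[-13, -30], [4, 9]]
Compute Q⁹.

[[-118093, -295230], [39364, 98409]]

tr Q = -4 and det Q = 3, so the characteristic polynomial is λ² − (-4)λ + (3) with roots -1 and -3.
Eigenvectors give P = [[-5, -3], [2, 1]] with P⁻¹ = [[1, 3], [-2, -5]], and Q = P·diag(-1, -3)·P⁻¹.
Then Q⁹ = P·diag(-1, -19683)·P⁻¹ = [[5, 59049], [-2, -19683]] · [[1, 3], [-2, -5]] = [[-118093, -295230], [39364, 98409]].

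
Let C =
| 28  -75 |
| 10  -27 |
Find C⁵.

tr C = 1 and det C = -6, so the characteristic polynomial is λ² − (1)λ + (-6) with roots -2 and 3.
Eigenvectors give P = [[-5, -3], [-2, -1]] with P⁻¹ = [[1, -3], [-2, 5]], and C = P·diag(-2, 3)·P⁻¹.
Then C⁵ = P·diag(-32, 243)·P⁻¹ = [[160, -729], [64, -243]] · [[1, -3], [-2, 5]] = [[1618, -4125], [550, -1407]].

[[1618, -4125], [550, -1407]]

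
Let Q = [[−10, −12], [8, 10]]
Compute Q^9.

[[−2560, −3072], [2048, 2560]]

tr Q = 0 and det Q = −4, so the characteristic polynomial is λ² − (0)λ + (−4) with roots −2 and 2.
Eigenvectors give P = [[−3, 1], [2, −1]] with P⁻¹ = [[−1, −1], [−2, −3]], and Q = P·diag(−2, 2)·P⁻¹.
Then Q^9 = P·diag(−512, 512)·P⁻¹ = [[1536, 512], [−1024, −512]] · [[−1, −1], [−2, −3]] = [[−2560, −3072], [2048, 2560]].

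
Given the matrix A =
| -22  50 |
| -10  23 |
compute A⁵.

[[-1132, 2750], [-550, 1343]]

tr A = 1 and det A = -6, so the characteristic polynomial is λ² − (1)λ + (-6) with roots -2 and 3.
Eigenvectors give P = [[-5, 2], [-2, 1]] with P⁻¹ = [[-1, 2], [-2, 5]], and A = P·diag(-2, 3)·P⁻¹.
Then A⁵ = P·diag(-32, 243)·P⁻¹ = [[160, 486], [64, 243]] · [[-1, 2], [-2, 5]] = [[-1132, 2750], [-550, 1343]].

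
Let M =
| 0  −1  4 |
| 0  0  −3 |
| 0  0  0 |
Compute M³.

[[0, 0, 0], [0, 0, 0], [0, 0, 0]]

M is strictly triangular, hence nilpotent: M³ = 0, so M³ = 0.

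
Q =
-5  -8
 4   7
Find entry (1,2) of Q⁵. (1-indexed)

tr Q = 2 and det Q = -3, so the characteristic polynomial is λ² − (2)λ + (-3) with roots 3 and -1.
Eigenvectors give P = [[1, -2], [-1, 1]] with P⁻¹ = [[-1, -2], [-1, -1]], and Q = P·diag(3, -1)·P⁻¹.
Then Q⁵ = P·diag(243, -1)·P⁻¹ = [[243, 2], [-243, -1]] · [[-1, -2], [-1, -1]] = [[-245, -488], [244, 487]].

-488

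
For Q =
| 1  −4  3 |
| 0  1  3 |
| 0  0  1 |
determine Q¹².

Q = I + N where N = [[0, −4, 3], [0, 0, 3], [0, 0, 0]] is strictly upper-triangular, so N³ = 0.
(I + N)¹² = I + 12·N + 66·N² = [[1, −48, −756], [0, 1, 36], [0, 0, 1]].

[[1, −48, −756], [0, 1, 36], [0, 0, 1]]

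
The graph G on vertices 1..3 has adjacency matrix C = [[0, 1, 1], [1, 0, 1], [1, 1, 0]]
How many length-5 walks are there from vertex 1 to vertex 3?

The number of length-5 walks from vertex 1 to vertex 3 is entry (1,3) of C^5, where C is the adjacency matrix.
C^2 = [[2, 1, 1], [1, 2, 1], [1, 1, 2]]
C^3 = [[2, 3, 3], [3, 2, 3], [3, 3, 2]]
C^4 = [[6, 5, 5], [5, 6, 5], [5, 5, 6]]
C^5 = [[10, 11, 11], [11, 10, 11], [11, 11, 10]]

11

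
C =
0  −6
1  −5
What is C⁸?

tr C = −5 and det C = 6, so the characteristic polynomial is λ² − (−5)λ + (6) with roots −2 and −3.
Eigenvectors give P = [[3, −2], [1, −1]] with P⁻¹ = [[1, −2], [1, −3]], and C = P·diag(−2, −3)·P⁻¹.
Then C⁸ = P·diag(256, 6561)·P⁻¹ = [[768, −13122], [256, −6561]] · [[1, −2], [1, −3]] = [[−12354, 37830], [−6305, 19171]].

[[−12354, 37830], [−6305, 19171]]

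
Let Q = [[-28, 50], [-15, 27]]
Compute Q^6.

[[4054, -6650], [1995, -3261]]

tr Q = -1 and det Q = -6, so the characteristic polynomial is λ² − (-1)λ + (-6) with roots 2 and -3.
Eigenvectors give P = [[-5, 2], [-3, 1]] with P⁻¹ = [[1, -2], [3, -5]], and Q = P·diag(2, -3)·P⁻¹.
Then Q^6 = P·diag(64, 729)·P⁻¹ = [[-320, 1458], [-192, 729]] · [[1, -2], [3, -5]] = [[4054, -6650], [1995, -3261]].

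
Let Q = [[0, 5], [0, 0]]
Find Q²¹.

Q is strictly triangular, hence nilpotent: Q² = 0, so Q²¹ = 0.

[[0, 0], [0, 0]]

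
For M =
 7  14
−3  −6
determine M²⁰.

M² = M (a projection; rank 1, trace 1), so M²⁰ = M.

[[7, 14], [−3, −6]]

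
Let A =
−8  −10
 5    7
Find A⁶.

[[1394, 1330], [−665, −601]]

tr A = −1 and det A = −6, so the characteristic polynomial is λ² − (−1)λ + (−6) with roots −3 and 2.
Eigenvectors give P = [[2, −1], [−1, 1]] with P⁻¹ = [[1, 1], [1, 2]], and A = P·diag(−3, 2)·P⁻¹.
Then A⁶ = P·diag(729, 64)·P⁻¹ = [[1458, −64], [−729, 64]] · [[1, 1], [1, 2]] = [[1394, 1330], [−665, −601]].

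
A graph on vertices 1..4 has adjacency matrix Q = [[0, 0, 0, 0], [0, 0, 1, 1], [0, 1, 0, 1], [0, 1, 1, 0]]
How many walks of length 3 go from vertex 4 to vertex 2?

The number of length-3 walks from vertex 4 to vertex 2 is entry (4,2) of Q^3, where Q is the adjacency matrix.
Q^2 = [[0, 0, 0, 0], [0, 2, 1, 1], [0, 1, 2, 1], [0, 1, 1, 2]]
Q^3 = [[0, 0, 0, 0], [0, 2, 3, 3], [0, 3, 2, 3], [0, 3, 3, 2]]

3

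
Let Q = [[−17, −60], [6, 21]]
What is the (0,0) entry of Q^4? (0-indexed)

−719

tr Q = 4 and det Q = 3, so the characteristic polynomial is λ² − (4)λ + (3) with roots 3 and 1.
Eigenvectors give P = [[−3, 10], [1, −3]] with P⁻¹ = [[3, 10], [1, 3]], and Q = P·diag(3, 1)·P⁻¹.
Then Q^4 = P·diag(81, 1)·P⁻¹ = [[−243, 10], [81, −3]] · [[3, 10], [1, 3]] = [[−719, −2400], [240, 801]].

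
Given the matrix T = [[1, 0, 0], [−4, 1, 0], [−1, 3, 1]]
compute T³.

T = I + N where N = [[0, 0, 0], [−4, 0, 0], [−1, 3, 0]] is strictly lower-triangular, so N³ = 0.
(I + N)³ = I + 3·N + 3·N² = [[1, 0, 0], [−12, 1, 0], [−39, 9, 1]].

[[1, 0, 0], [−12, 1, 0], [−39, 9, 1]]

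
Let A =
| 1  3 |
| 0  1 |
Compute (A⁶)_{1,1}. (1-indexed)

1

A = I + N where N = [[0, 3], [0, 0]] is strictly upper-triangular, so N² = 0.
(I + N)⁶ = I + 6·N = [[1, 18], [0, 1]].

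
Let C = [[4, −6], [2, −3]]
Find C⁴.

[[4, −6], [2, −3]]

C² = C (a projection; rank 1, trace 1), so C⁴ = C.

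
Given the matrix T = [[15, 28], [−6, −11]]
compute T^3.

tr T = 4 and det T = 3, so the characteristic polynomial is λ² − (4)λ + (3) with roots 1 and 3.
Eigenvectors give P = [[−2, 7], [1, −3]] with P⁻¹ = [[3, 7], [1, 2]], and T = P·diag(1, 3)·P⁻¹.
Then T^3 = P·diag(1, 27)·P⁻¹ = [[−2, 189], [1, −81]] · [[3, 7], [1, 2]] = [[183, 364], [−78, −155]].

[[183, 364], [−78, −155]]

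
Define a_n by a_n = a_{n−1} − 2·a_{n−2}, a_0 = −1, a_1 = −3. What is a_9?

With companion matrix M = [[1, −2], [1, 0]], [a_n, a_{n−1}]ᵀ = M·[a_{n−1}, a_{n−2}]ᵀ, so [a_9, a_8]ᵀ = M^8·[a_1, a_0]ᵀ.
M^8 = [[−17, 6], [−3, −14]], giving [a_9, a_8]ᵀ = [[45], [23]].

45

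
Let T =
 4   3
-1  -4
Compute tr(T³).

0

T² = [[13, 0], [0, 13]]
T³ = [[52, 39], [-13, -52]]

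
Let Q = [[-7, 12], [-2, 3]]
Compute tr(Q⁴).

tr Q = -4 and det Q = 3, so the characteristic polynomial is λ² − (-4)λ + (3) with roots -1 and -3.
Eigenvectors give P = [[2, 3], [1, 1]] with P⁻¹ = [[-1, 3], [1, -2]], and Q = P·diag(-1, -3)·P⁻¹.
Then Q⁴ = P·diag(1, 81)·P⁻¹ = [[2, 243], [1, 81]] · [[-1, 3], [1, -2]] = [[241, -480], [80, -159]].

82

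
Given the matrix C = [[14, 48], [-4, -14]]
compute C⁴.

[[16, 0], [0, 16]]

tr C = 0 and det C = -4, so the characteristic polynomial is λ² − (0)λ + (-4) with roots 2 and -2.
Eigenvectors give P = [[4, -3], [-1, 1]] with P⁻¹ = [[1, 3], [1, 4]], and C = P·diag(2, -2)·P⁻¹.
Then C⁴ = P·diag(16, 16)·P⁻¹ = [[64, -48], [-16, 16]] · [[1, 3], [1, 4]] = [[16, 0], [0, 16]].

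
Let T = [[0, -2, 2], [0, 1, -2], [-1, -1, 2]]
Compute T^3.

[[-8, -8, 20], [6, 5, -14], [-4, -1, 6]]

T^2 = [[-2, -4, 8], [2, 3, -6], [-2, -1, 4]]
T^3 = [[-8, -8, 20], [6, 5, -14], [-4, -1, 6]]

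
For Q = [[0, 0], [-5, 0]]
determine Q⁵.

[[0, 0], [0, 0]]

Q is strictly triangular, hence nilpotent: Q² = 0, so Q⁵ = 0.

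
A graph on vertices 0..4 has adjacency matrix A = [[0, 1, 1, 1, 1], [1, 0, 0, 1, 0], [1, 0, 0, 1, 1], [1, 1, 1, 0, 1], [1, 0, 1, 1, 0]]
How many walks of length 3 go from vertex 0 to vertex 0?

8

The number of length-3 walks from vertex 0 to vertex 0 is entry (0,0) of A³, where A is the adjacency matrix.
A² = [[4, 1, 2, 3, 2], [1, 2, 2, 1, 2], [2, 2, 3, 2, 2], [3, 1, 2, 4, 2], [2, 2, 2, 2, 3]]
A³ = [[8, 7, 9, 9, 9], [7, 2, 4, 7, 4], [9, 4, 6, 9, 7], [9, 7, 9, 8, 9], [9, 4, 7, 9, 6]]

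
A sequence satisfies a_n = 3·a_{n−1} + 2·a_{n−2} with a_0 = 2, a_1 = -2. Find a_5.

-122

With companion matrix M = [[3, 2], [1, 0]], [a_n, a_{n−1}]ᵀ = M·[a_{n−1}, a_{n−2}]ᵀ, so [a_5, a_4]ᵀ = M⁴·[a_1, a_0]ᵀ.
M⁴ = [[139, 78], [39, 22]], giving [a_5, a_4]ᵀ = [[-122], [-34]].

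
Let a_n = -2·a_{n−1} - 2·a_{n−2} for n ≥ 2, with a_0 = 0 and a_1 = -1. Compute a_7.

With companion matrix C = [[-2, -2], [1, 0]], [a_n, a_{n−1}]ᵀ = C·[a_{n−1}, a_{n−2}]ᵀ, so [a_7, a_6]ᵀ = C⁶·[a_1, a_0]ᵀ.
C⁶ = [[-8, -16], [8, 8]], giving [a_7, a_6]ᵀ = [[8], [-8]].

8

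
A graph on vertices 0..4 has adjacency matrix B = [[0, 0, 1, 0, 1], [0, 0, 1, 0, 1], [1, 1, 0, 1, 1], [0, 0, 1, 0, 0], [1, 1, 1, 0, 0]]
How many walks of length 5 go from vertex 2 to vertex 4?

The number of length-5 walks from vertex 2 to vertex 4 is entry (2,4) of B⁵, where B is the adjacency matrix.
B² = [[2, 2, 1, 1, 1], [2, 2, 1, 1, 1], [1, 1, 4, 0, 2], [1, 1, 0, 1, 1], [1, 1, 2, 1, 3]]
B³ = [[2, 2, 6, 1, 5], [2, 2, 6, 1, 5], [6, 6, 4, 4, 6], [1, 1, 4, 0, 2], [5, 5, 6, 2, 4]]
B⁴ = [[11, 11, 10, 6, 10], [11, 11, 10, 6, 10], [10, 10, 22, 4, 16], [6, 6, 4, 4, 6], [10, 10, 16, 6, 16]]
B⁵ = [[20, 20, 38, 10, 32], [20, 20, 38, 10, 32], [38, 38, 40, 22, 42], [10, 10, 22, 4, 16], [32, 32, 42, 16, 36]]

42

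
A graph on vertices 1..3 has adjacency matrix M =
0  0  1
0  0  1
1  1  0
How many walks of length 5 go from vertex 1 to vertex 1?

0

The number of length-5 walks from vertex 1 to vertex 1 is entry (1,1) of M^5, where M is the adjacency matrix.
M^2 = [[1, 1, 0], [1, 1, 0], [0, 0, 2]]
M^3 = [[0, 0, 2], [0, 0, 2], [2, 2, 0]]
M^4 = [[2, 2, 0], [2, 2, 0], [0, 0, 4]]
M^5 = [[0, 0, 4], [0, 0, 4], [4, 4, 0]]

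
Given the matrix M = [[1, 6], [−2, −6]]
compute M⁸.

tr M = −5 and det M = 6, so the characteristic polynomial is λ² − (−5)λ + (6) with roots −2 and −3.
Eigenvectors give P = [[−2, −3], [1, 2]] with P⁻¹ = [[−2, −3], [1, 2]], and M = P·diag(−2, −3)·P⁻¹.
Then M⁸ = P·diag(256, 6561)·P⁻¹ = [[−512, −19683], [256, 13122]] · [[−2, −3], [1, 2]] = [[−18659, −37830], [12610, 25476]].

[[−18659, −37830], [12610, 25476]]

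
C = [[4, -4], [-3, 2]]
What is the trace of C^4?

C^2 = [[28, -24], [-18, 16]]
C^3 = [[184, -160], [-120, 104]]
C^4 = [[1216, -1056], [-792, 688]]

1904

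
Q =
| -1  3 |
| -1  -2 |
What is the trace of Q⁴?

Q² = [[-2, -9], [3, 1]]
Q³ = [[11, 12], [-4, 7]]
Q⁴ = [[-23, 9], [-3, -26]]

-49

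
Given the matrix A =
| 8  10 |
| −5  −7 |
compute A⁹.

[[39878, 40390], [−20195, −20707]]

tr A = 1 and det A = −6, so the characteristic polynomial is λ² − (1)λ + (−6) with roots −2 and 3.
Eigenvectors give P = [[1, 2], [−1, −1]] with P⁻¹ = [[−1, −2], [1, 1]], and A = P·diag(−2, 3)·P⁻¹.
Then A⁹ = P·diag(−512, 19683)·P⁻¹ = [[−512, 39366], [512, −19683]] · [[−1, −2], [1, 1]] = [[39878, 40390], [−20195, −20707]].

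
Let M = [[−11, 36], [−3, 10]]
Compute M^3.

[[−35, 108], [−9, 28]]

tr M = −1 and det M = −2, so the characteristic polynomial is λ² − (−1)λ + (−2) with roots −2 and 1.
Eigenvectors give P = [[4, −3], [1, −1]] with P⁻¹ = [[1, −3], [1, −4]], and M = P·diag(−2, 1)·P⁻¹.
Then M^3 = P·diag(−8, 1)·P⁻¹ = [[−32, −3], [−8, −1]] · [[1, −3], [1, −4]] = [[−35, 108], [−9, 28]].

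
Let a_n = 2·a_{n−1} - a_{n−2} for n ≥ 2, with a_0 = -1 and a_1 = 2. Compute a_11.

32

With companion matrix M = [[2, -1], [1, 0]], [a_n, a_{n−1}]ᵀ = M·[a_{n−1}, a_{n−2}]ᵀ, so [a_11, a_10]ᵀ = M¹⁰·[a_1, a_0]ᵀ.
M¹⁰ = [[11, -10], [10, -9]], giving [a_11, a_10]ᵀ = [[32], [29]].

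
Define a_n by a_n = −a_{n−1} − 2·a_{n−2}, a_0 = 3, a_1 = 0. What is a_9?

−18

With companion matrix A = [[−1, −2], [1, 0]], [a_n, a_{n−1}]ᵀ = A·[a_{n−1}, a_{n−2}]ᵀ, so [a_9, a_8]ᵀ = A⁸·[a_1, a_0]ᵀ.
A⁸ = [[−17, −6], [3, −14]], giving [a_9, a_8]ᵀ = [[−18], [−42]].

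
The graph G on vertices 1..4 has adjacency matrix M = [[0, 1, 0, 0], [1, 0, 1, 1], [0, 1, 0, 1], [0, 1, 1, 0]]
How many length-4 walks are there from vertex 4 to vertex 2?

The number of length-4 walks from vertex 4 to vertex 2 is entry (4,2) of M⁴, where M is the adjacency matrix.
M² = [[1, 0, 1, 1], [0, 3, 1, 1], [1, 1, 2, 1], [1, 1, 1, 2]]
M³ = [[0, 3, 1, 1], [3, 2, 4, 4], [1, 4, 2, 3], [1, 4, 3, 2]]
M⁴ = [[3, 2, 4, 4], [2, 11, 6, 6], [4, 6, 7, 6], [4, 6, 6, 7]]

6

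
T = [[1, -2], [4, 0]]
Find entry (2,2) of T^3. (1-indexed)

T^2 = [[-7, -2], [4, -8]]
T^3 = [[-15, 14], [-28, -8]]

-8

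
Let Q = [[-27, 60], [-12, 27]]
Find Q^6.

tr Q = 0 and det Q = -9, so the characteristic polynomial is λ² − (0)λ + (-9) with roots -3 and 3.
Eigenvectors give P = [[5, -2], [2, -1]] with P⁻¹ = [[1, -2], [2, -5]], and Q = P·diag(-3, 3)·P⁻¹.
Then Q^6 = P·diag(729, 729)·P⁻¹ = [[3645, -1458], [1458, -729]] · [[1, -2], [2, -5]] = [[729, 0], [0, 729]].

[[729, 0], [0, 729]]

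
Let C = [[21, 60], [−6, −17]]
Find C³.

[[261, 780], [−78, −233]]

tr C = 4 and det C = 3, so the characteristic polynomial is λ² − (4)λ + (3) with roots 3 and 1.
Eigenvectors give P = [[10, −3], [−3, 1]] with P⁻¹ = [[1, 3], [3, 10]], and C = P·diag(3, 1)·P⁻¹.
Then C³ = P·diag(27, 1)·P⁻¹ = [[270, −3], [−81, 1]] · [[1, 3], [3, 10]] = [[261, 780], [−78, −233]].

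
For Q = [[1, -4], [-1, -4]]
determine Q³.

Q² = [[5, 12], [3, 20]]
Q³ = [[-7, -68], [-17, -92]]

[[-7, -68], [-17, -92]]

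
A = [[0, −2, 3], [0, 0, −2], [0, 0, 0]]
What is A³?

A is strictly triangular, hence nilpotent: A³ = 0, so A³ = 0.

[[0, 0, 0], [0, 0, 0], [0, 0, 0]]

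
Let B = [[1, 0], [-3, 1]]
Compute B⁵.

B = I + N where N = [[0, 0], [-3, 0]] is strictly lower-triangular, so N² = 0.
(I + N)⁵ = I + 5·N = [[1, 0], [-15, 1]].

[[1, 0], [-15, 1]]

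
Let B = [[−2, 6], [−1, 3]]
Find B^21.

[[−2, 6], [−1, 3]]

B² = B (a projection; rank 1, trace 1), so B^21 = B.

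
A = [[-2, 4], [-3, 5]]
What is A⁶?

tr A = 3 and det A = 2, so the characteristic polynomial is λ² − (3)λ + (2) with roots 1 and 2.
Eigenvectors give P = [[4, 1], [3, 1]] with P⁻¹ = [[1, -1], [-3, 4]], and A = P·diag(1, 2)·P⁻¹.
Then A⁶ = P·diag(1, 64)·P⁻¹ = [[4, 64], [3, 64]] · [[1, -1], [-3, 4]] = [[-188, 252], [-189, 253]].

[[-188, 252], [-189, 253]]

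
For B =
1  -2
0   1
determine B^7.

[[1, -14], [0, 1]]

B = I + N where N = [[0, -2], [0, 0]] is strictly upper-triangular, so N^2 = 0.
(I + N)^7 = I + 7·N = [[1, -14], [0, 1]].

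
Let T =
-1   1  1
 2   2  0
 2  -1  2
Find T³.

T² = [[5, 0, 1], [2, 6, 2], [0, -2, 6]]
T³ = [[-3, 4, 7], [14, 12, 6], [8, -10, 12]]

[[-3, 4, 7], [14, 12, 6], [8, -10, 12]]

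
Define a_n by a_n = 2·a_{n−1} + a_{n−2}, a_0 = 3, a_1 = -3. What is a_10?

-4179

With companion matrix M = [[2, 1], [1, 0]], [a_n, a_{n−1}]ᵀ = M·[a_{n−1}, a_{n−2}]ᵀ, so [a_10, a_9]ᵀ = M^9·[a_1, a_0]ᵀ.
M^9 = [[2378, 985], [985, 408]], giving [a_10, a_9]ᵀ = [[-4179], [-1731]].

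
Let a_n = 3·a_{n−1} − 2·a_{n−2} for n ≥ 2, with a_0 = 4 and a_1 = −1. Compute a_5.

−151

With companion matrix T = [[3, −2], [1, 0]], [a_n, a_{n−1}]ᵀ = T·[a_{n−1}, a_{n−2}]ᵀ, so [a_5, a_4]ᵀ = T⁴·[a_1, a_0]ᵀ.
T⁴ = [[31, −30], [15, −14]], giving [a_5, a_4]ᵀ = [[−151], [−71]].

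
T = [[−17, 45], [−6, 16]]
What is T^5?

[[−197, 495], [−66, 166]]

tr T = −1 and det T = −2, so the characteristic polynomial is λ² − (−1)λ + (−2) with roots 1 and −2.
Eigenvectors give P = [[−5, 3], [−2, 1]] with P⁻¹ = [[1, −3], [2, −5]], and T = P·diag(1, −2)·P⁻¹.
Then T^5 = P·diag(1, −32)·P⁻¹ = [[−5, −96], [−2, −32]] · [[1, −3], [2, −5]] = [[−197, 495], [−66, 166]].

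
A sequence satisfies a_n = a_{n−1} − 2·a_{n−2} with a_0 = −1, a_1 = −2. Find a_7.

−4

With companion matrix C = [[1, −2], [1, 0]], [a_n, a_{n−1}]ᵀ = C·[a_{n−1}, a_{n−2}]ᵀ, so [a_7, a_6]ᵀ = C⁶·[a_1, a_0]ᵀ.
C⁶ = [[7, −10], [5, 2]], giving [a_7, a_6]ᵀ = [[−4], [−12]].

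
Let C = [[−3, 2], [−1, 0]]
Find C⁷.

tr C = −3 and det C = 2, so the characteristic polynomial is λ² − (−3)λ + (2) with roots −1 and −2.
Eigenvectors give P = [[−1, −2], [−1, −1]] with P⁻¹ = [[1, −2], [−1, 1]], and C = P·diag(−1, −2)·P⁻¹.
Then C⁷ = P·diag(−1, −128)·P⁻¹ = [[1, 256], [1, 128]] · [[1, −2], [−1, 1]] = [[−255, 254], [−127, 126]].

[[−255, 254], [−127, 126]]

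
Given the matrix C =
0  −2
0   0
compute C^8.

C is strictly triangular, hence nilpotent: C^2 = 0, so C^8 = 0.

[[0, 0], [0, 0]]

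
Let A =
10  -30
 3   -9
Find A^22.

A² = A (a projection; rank 1, trace 1), so A^22 = A.

[[10, -30], [3, -9]]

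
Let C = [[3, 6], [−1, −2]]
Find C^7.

[[3, 6], [−1, −2]]

C² = C (a projection; rank 1, trace 1), so C^7 = C.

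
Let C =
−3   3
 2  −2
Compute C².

[[15, −15], [−10, 10]]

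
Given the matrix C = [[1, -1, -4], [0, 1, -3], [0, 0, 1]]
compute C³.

C = I + N where N = [[0, -1, -4], [0, 0, -3], [0, 0, 0]] is strictly upper-triangular, so N³ = 0.
(I + N)³ = I + 3·N + 3·N² = [[1, -3, -3], [0, 1, -9], [0, 0, 1]].

[[1, -3, -3], [0, 1, -9], [0, 0, 1]]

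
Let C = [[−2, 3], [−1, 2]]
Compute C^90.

C² = I (check: tr C = 0 and det C = −1), so C^90 = I since 90 is even.

[[1, 0], [0, 1]]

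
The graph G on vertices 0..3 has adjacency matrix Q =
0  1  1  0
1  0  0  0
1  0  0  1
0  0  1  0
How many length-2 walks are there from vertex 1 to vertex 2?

The number of length-2 walks from vertex 1 to vertex 2 is entry (1,2) of Q^2, where Q is the adjacency matrix.
Q^2 = [[2, 0, 0, 1], [0, 1, 1, 0], [0, 1, 2, 0], [1, 0, 0, 1]]

1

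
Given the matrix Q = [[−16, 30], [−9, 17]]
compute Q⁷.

[[−646, 1290], [−387, 773]]

tr Q = 1 and det Q = −2, so the characteristic polynomial is λ² − (1)λ + (−2) with roots −1 and 2.
Eigenvectors give P = [[2, −5], [1, −3]] with P⁻¹ = [[3, −5], [1, −2]], and Q = P·diag(−1, 2)·P⁻¹.
Then Q⁷ = P·diag(−1, 128)·P⁻¹ = [[−2, −640], [−1, −384]] · [[3, −5], [1, −2]] = [[−646, 1290], [−387, 773]].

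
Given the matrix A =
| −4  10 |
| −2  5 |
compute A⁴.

A² = A (a projection; rank 1, trace 1), so A⁴ = A.

[[−4, 10], [−2, 5]]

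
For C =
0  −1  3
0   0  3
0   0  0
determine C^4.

C is strictly triangular, hence nilpotent: C^3 = 0, so C^4 = 0.

[[0, 0, 0], [0, 0, 0], [0, 0, 0]]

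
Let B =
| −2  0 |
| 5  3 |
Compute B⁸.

[[256, 0], [6305, 6561]]

tr B = 1 and det B = −6, so the characteristic polynomial is λ² − (1)λ + (−6) with roots −2 and 3.
Eigenvectors give P = [[−1, 0], [1, −1]] with P⁻¹ = [[−1, 0], [−1, −1]], and B = P·diag(−2, 3)·P⁻¹.
Then B⁸ = P·diag(256, 6561)·P⁻¹ = [[−256, 0], [256, −6561]] · [[−1, 0], [−1, −1]] = [[256, 0], [6305, 6561]].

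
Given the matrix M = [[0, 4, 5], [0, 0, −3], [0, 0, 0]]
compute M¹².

M is strictly triangular, hence nilpotent: M³ = 0, so M¹² = 0.

[[0, 0, 0], [0, 0, 0], [0, 0, 0]]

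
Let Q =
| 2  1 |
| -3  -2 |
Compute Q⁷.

Q² = I (check: tr Q = 0 and det Q = -1), so Q⁷ = Q since 7 is odd.

[[2, 1], [-3, -2]]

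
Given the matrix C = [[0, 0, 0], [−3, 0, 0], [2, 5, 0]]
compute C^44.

C is strictly triangular, hence nilpotent: C^3 = 0, so C^44 = 0.

[[0, 0, 0], [0, 0, 0], [0, 0, 0]]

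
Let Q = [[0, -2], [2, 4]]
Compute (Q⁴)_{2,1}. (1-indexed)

64

Q² = [[-4, -8], [8, 12]]
Q³ = [[-16, -24], [24, 32]]
Q⁴ = [[-48, -64], [64, 80]]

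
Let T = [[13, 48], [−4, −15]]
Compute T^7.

tr T = −2 and det T = −3, so the characteristic polynomial is λ² − (−2)λ + (−3) with roots 1 and −3.
Eigenvectors give P = [[−4, −3], [1, 1]] with P⁻¹ = [[−1, −3], [1, 4]], and T = P·diag(1, −3)·P⁻¹.
Then T^7 = P·diag(1, −2187)·P⁻¹ = [[−4, 6561], [1, −2187]] · [[−1, −3], [1, 4]] = [[6565, 26256], [−2188, −8751]].

[[6565, 26256], [−2188, −8751]]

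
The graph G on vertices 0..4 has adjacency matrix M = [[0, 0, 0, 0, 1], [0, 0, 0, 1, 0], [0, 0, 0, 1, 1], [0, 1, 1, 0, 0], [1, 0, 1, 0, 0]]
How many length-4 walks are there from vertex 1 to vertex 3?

0

The number of length-4 walks from vertex 1 to vertex 3 is entry (1,3) of M⁴, where M is the adjacency matrix.
M² = [[1, 0, 1, 0, 0], [0, 1, 1, 0, 0], [1, 1, 2, 0, 0], [0, 0, 0, 2, 1], [0, 0, 0, 1, 2]]
M³ = [[0, 0, 0, 1, 2], [0, 0, 0, 2, 1], [0, 0, 0, 3, 3], [1, 2, 3, 0, 0], [2, 1, 3, 0, 0]]
M⁴ = [[2, 1, 3, 0, 0], [1, 2, 3, 0, 0], [3, 3, 6, 0, 0], [0, 0, 0, 5, 4], [0, 0, 0, 4, 5]]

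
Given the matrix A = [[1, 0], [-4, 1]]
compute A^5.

A = I + N where N = [[0, 0], [-4, 0]] is strictly lower-triangular, so N^2 = 0.
(I + N)^5 = I + 5·N = [[1, 0], [-20, 1]].

[[1, 0], [-20, 1]]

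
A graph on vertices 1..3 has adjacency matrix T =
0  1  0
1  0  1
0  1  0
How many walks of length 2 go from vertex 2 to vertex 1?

0

The number of length-2 walks from vertex 2 to vertex 1 is entry (2,1) of T², where T is the adjacency matrix.
T² = [[1, 0, 1], [0, 2, 0], [1, 0, 1]]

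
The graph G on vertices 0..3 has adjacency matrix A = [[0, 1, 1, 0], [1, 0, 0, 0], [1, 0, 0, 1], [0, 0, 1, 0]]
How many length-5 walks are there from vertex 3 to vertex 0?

The number of length-5 walks from vertex 3 to vertex 0 is entry (3,0) of A⁵, where A is the adjacency matrix.
A² = [[2, 0, 0, 1], [0, 1, 1, 0], [0, 1, 2, 0], [1, 0, 0, 1]]
A³ = [[0, 2, 3, 0], [2, 0, 0, 1], [3, 0, 0, 2], [0, 1, 2, 0]]
A⁴ = [[5, 0, 0, 3], [0, 2, 3, 0], [0, 3, 5, 0], [3, 0, 0, 2]]
A⁵ = [[0, 5, 8, 0], [5, 0, 0, 3], [8, 0, 0, 5], [0, 3, 5, 0]]

0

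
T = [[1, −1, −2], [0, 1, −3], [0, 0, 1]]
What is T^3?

T = I + N where N = [[0, −1, −2], [0, 0, −3], [0, 0, 0]] is strictly upper-triangular, so N^3 = 0.
(I + N)^3 = I + 3·N + 3·N^2 = [[1, −3, 3], [0, 1, −9], [0, 0, 1]].

[[1, −3, 3], [0, 1, −9], [0, 0, 1]]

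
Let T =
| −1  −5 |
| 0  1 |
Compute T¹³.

[[−1, −5], [0, 1]]

T² = I (check: tr T = 0 and det T = −1), so T¹³ = T since 13 is odd.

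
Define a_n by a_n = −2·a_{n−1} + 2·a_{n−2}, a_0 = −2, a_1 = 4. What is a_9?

13376

With companion matrix T = [[−2, 2], [1, 0]], [a_n, a_{n−1}]ᵀ = T·[a_{n−1}, a_{n−2}]ᵀ, so [a_9, a_8]ᵀ = T⁸·[a_1, a_0]ᵀ.
T⁸ = [[2448, −1792], [−896, 656]], giving [a_9, a_8]ᵀ = [[13376], [−4896]].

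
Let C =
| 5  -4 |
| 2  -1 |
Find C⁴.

[[161, -160], [80, -79]]

tr C = 4 and det C = 3, so the characteristic polynomial is λ² − (4)λ + (3) with roots 1 and 3.
Eigenvectors give P = [[-1, -2], [-1, -1]] with P⁻¹ = [[1, -2], [-1, 1]], and C = P·diag(1, 3)·P⁻¹.
Then C⁴ = P·diag(1, 81)·P⁻¹ = [[-1, -162], [-1, -81]] · [[1, -2], [-1, 1]] = [[161, -160], [80, -79]].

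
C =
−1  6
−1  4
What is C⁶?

[[−125, 378], [−63, 190]]

tr C = 3 and det C = 2, so the characteristic polynomial is λ² − (3)λ + (2) with roots 1 and 2.
Eigenvectors give P = [[3, −2], [1, −1]] with P⁻¹ = [[1, −2], [1, −3]], and C = P·diag(1, 2)·P⁻¹.
Then C⁶ = P·diag(1, 64)·P⁻¹ = [[3, −128], [1, −64]] · [[1, −2], [1, −3]] = [[−125, 378], [−63, 190]].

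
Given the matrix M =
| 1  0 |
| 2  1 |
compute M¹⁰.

M = I + N where N = [[0, 0], [2, 0]] is strictly lower-triangular, so N² = 0.
(I + N)¹⁰ = I + 10·N = [[1, 0], [20, 1]].

[[1, 0], [20, 1]]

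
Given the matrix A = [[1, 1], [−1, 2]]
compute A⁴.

A² = [[0, 3], [−3, 3]]
A³ = [[−3, 6], [−6, 3]]
A⁴ = [[−9, 9], [−9, 0]]

[[−9, 9], [−9, 0]]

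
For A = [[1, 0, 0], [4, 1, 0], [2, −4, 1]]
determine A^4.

A = I + N where N = [[0, 0, 0], [4, 0, 0], [2, −4, 0]] is strictly lower-triangular, so N^3 = 0.
(I + N)^4 = I + 4·N + 6·N^2 = [[1, 0, 0], [16, 1, 0], [−88, −16, 1]].

[[1, 0, 0], [16, 1, 0], [−88, −16, 1]]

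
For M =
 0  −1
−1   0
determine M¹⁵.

[[0, −1], [−1, 0]]

M² = I (check: tr M = 0 and det M = −1), so M¹⁵ = M since 15 is odd.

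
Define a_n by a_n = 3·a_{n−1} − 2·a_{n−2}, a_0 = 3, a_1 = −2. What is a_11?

−10232

With companion matrix M = [[3, −2], [1, 0]], [a_n, a_{n−1}]ᵀ = M·[a_{n−1}, a_{n−2}]ᵀ, so [a_11, a_10]ᵀ = M¹⁰·[a_1, a_0]ᵀ.
M¹⁰ = [[2047, −2046], [1023, −1022]], giving [a_11, a_10]ᵀ = [[−10232], [−5112]].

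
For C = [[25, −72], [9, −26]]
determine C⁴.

tr C = −1 and det C = −2, so the characteristic polynomial is λ² − (−1)λ + (−2) with roots −2 and 1.
Eigenvectors give P = [[−8, 3], [−3, 1]] with P⁻¹ = [[1, −3], [3, −8]], and C = P·diag(−2, 1)·P⁻¹.
Then C⁴ = P·diag(16, 1)·P⁻¹ = [[−128, 3], [−48, 1]] · [[1, −3], [3, −8]] = [[−119, 360], [−45, 136]].

[[−119, 360], [−45, 136]]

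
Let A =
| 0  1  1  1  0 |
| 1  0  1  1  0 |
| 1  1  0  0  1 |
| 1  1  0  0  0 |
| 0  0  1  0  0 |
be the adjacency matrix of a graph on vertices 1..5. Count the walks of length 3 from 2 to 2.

4

The number of length-3 walks from vertex 2 to vertex 2 is entry (2,2) of A³, where A is the adjacency matrix.
A² = [[3, 2, 1, 1, 1], [2, 3, 1, 1, 1], [1, 1, 3, 2, 0], [1, 1, 2, 2, 0], [1, 1, 0, 0, 1]]
A³ = [[4, 5, 6, 5, 1], [5, 4, 6, 5, 1], [6, 6, 2, 2, 3], [5, 5, 2, 2, 2], [1, 1, 3, 2, 0]]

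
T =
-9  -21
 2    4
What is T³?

[[-141, -399], [38, 106]]

tr T = -5 and det T = 6, so the characteristic polynomial is λ² − (-5)λ + (6) with roots -3 and -2.
Eigenvectors give P = [[7, -3], [-2, 1]] with P⁻¹ = [[1, 3], [2, 7]], and T = P·diag(-3, -2)·P⁻¹.
Then T³ = P·diag(-27, -8)·P⁻¹ = [[-189, 24], [54, -8]] · [[1, 3], [2, 7]] = [[-141, -399], [38, 106]].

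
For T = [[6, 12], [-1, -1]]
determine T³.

[[84, 228], [-19, -49]]

tr T = 5 and det T = 6, so the characteristic polynomial is λ² − (5)λ + (6) with roots 2 and 3.
Eigenvectors give P = [[-3, 4], [1, -1]] with P⁻¹ = [[1, 4], [1, 3]], and T = P·diag(2, 3)·P⁻¹.
Then T³ = P·diag(8, 27)·P⁻¹ = [[-24, 108], [8, -27]] · [[1, 4], [1, 3]] = [[84, 228], [-19, -49]].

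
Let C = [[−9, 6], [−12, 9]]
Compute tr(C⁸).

13122

tr C = 0 and det C = −9, so the characteristic polynomial is λ² − (0)λ + (−9) with roots 3 and −3.
Eigenvectors give P = [[−1, 1], [−2, 1]] with P⁻¹ = [[1, −1], [2, −1]], and C = P·diag(3, −3)·P⁻¹.
Then C⁸ = P·diag(6561, 6561)·P⁻¹ = [[−6561, 6561], [−13122, 6561]] · [[1, −1], [2, −1]] = [[6561, 0], [0, 6561]].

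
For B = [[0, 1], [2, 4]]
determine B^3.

B^2 = [[2, 4], [8, 18]]
B^3 = [[8, 18], [36, 80]]

[[8, 18], [36, 80]]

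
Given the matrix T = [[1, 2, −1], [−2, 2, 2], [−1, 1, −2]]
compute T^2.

[[−2, 5, 5], [−8, 2, 2], [−1, −2, 7]]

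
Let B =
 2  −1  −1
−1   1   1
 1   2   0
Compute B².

[[4, −5, −3], [−2, 4, 2], [0, 1, 1]]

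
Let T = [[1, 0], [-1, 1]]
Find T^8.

T = I + N where N = [[0, 0], [-1, 0]] is strictly lower-triangular, so N^2 = 0.
(I + N)^8 = I + 8·N = [[1, 0], [-8, 1]].

[[1, 0], [-8, 1]]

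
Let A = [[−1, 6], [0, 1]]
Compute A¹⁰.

[[1, 0], [0, 1]]

A² = I (check: tr A = 0 and det A = −1), so A¹⁰ = I since 10 is even.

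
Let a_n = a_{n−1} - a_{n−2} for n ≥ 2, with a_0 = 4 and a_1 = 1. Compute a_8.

-3

With companion matrix B = [[1, -1], [1, 0]], [a_n, a_{n−1}]ᵀ = B·[a_{n−1}, a_{n−2}]ᵀ, so [a_8, a_7]ᵀ = B⁷·[a_1, a_0]ᵀ.
B⁷ = [[1, -1], [1, 0]], giving [a_8, a_7]ᵀ = [[-3], [1]].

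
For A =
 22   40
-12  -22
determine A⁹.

[[5632, 10240], [-3072, -5632]]

tr A = 0 and det A = -4, so the characteristic polynomial is λ² − (0)λ + (-4) with roots 2 and -2.
Eigenvectors give P = [[-2, -5], [1, 3]] with P⁻¹ = [[-3, -5], [1, 2]], and A = P·diag(2, -2)·P⁻¹.
Then A⁹ = P·diag(512, -512)·P⁻¹ = [[-1024, 2560], [512, -1536]] · [[-3, -5], [1, 2]] = [[5632, 10240], [-3072, -5632]].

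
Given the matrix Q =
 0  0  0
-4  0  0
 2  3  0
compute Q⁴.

[[0, 0, 0], [0, 0, 0], [0, 0, 0]]

Q is strictly triangular, hence nilpotent: Q³ = 0, so Q⁴ = 0.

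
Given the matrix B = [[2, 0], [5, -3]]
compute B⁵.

tr B = -1 and det B = -6, so the characteristic polynomial is λ² − (-1)λ + (-6) with roots 2 and -3.
Eigenvectors give P = [[1, 0], [1, -1]] with P⁻¹ = [[1, 0], [1, -1]], and B = P·diag(2, -3)·P⁻¹.
Then B⁵ = P·diag(32, -243)·P⁻¹ = [[32, 0], [32, 243]] · [[1, 0], [1, -1]] = [[32, 0], [275, -243]].

[[32, 0], [275, -243]]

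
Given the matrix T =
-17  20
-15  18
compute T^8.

tr T = 1 and det T = -6, so the characteristic polynomial is λ² − (1)λ + (-6) with roots -2 and 3.
Eigenvectors give P = [[4, 1], [3, 1]] with P⁻¹ = [[1, -1], [-3, 4]], and T = P·diag(-2, 3)·P⁻¹.
Then T^8 = P·diag(256, 6561)·P⁻¹ = [[1024, 6561], [768, 6561]] · [[1, -1], [-3, 4]] = [[-18659, 25220], [-18915, 25476]].

[[-18659, 25220], [-18915, 25476]]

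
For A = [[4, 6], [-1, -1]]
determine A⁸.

[[766, 1530], [-255, -509]]

tr A = 3 and det A = 2, so the characteristic polynomial is λ² − (3)λ + (2) with roots 1 and 2.
Eigenvectors give P = [[2, -3], [-1, 1]] with P⁻¹ = [[-1, -3], [-1, -2]], and A = P·diag(1, 2)·P⁻¹.
Then A⁸ = P·diag(1, 256)·P⁻¹ = [[2, -768], [-1, 256]] · [[-1, -3], [-1, -2]] = [[766, 1530], [-255, -509]].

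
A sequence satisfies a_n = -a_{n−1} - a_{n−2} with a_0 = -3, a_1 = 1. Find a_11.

2

With companion matrix B = [[-1, -1], [1, 0]], [a_n, a_{n−1}]ᵀ = B·[a_{n−1}, a_{n−2}]ᵀ, so [a_11, a_10]ᵀ = B¹⁰·[a_1, a_0]ᵀ.
B¹⁰ = [[-1, -1], [1, 0]], giving [a_11, a_10]ᵀ = [[2], [1]].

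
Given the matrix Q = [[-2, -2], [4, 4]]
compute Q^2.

[[-4, -4], [8, 8]]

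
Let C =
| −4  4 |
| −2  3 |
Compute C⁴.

[[56, −36], [18, −7]]

C² = [[8, −4], [2, 1]]
C³ = [[−24, 20], [−10, 11]]
C⁴ = [[56, −36], [18, −7]]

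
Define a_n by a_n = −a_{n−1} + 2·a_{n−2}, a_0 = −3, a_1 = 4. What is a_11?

4778

With companion matrix A = [[−1, 2], [1, 0]], [a_n, a_{n−1}]ᵀ = A·[a_{n−1}, a_{n−2}]ᵀ, so [a_11, a_10]ᵀ = A^10·[a_1, a_0]ᵀ.
A^10 = [[683, −682], [−341, 342]], giving [a_11, a_10]ᵀ = [[4778], [−2390]].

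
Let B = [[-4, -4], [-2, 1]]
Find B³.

[[-120, -84], [-42, -15]]

B² = [[24, 12], [6, 9]]
B³ = [[-120, -84], [-42, -15]]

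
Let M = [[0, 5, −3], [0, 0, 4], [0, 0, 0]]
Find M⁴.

M is strictly triangular, hence nilpotent: M³ = 0, so M⁴ = 0.

[[0, 0, 0], [0, 0, 0], [0, 0, 0]]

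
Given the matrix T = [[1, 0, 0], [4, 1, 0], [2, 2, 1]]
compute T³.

[[1, 0, 0], [12, 1, 0], [30, 6, 1]]

T = I + N where N = [[0, 0, 0], [4, 0, 0], [2, 2, 0]] is strictly lower-triangular, so N³ = 0.
(I + N)³ = I + 3·N + 3·N² = [[1, 0, 0], [12, 1, 0], [30, 6, 1]].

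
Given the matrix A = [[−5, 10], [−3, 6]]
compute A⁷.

A² = A (a projection; rank 1, trace 1), so A⁷ = A.

[[−5, 10], [−3, 6]]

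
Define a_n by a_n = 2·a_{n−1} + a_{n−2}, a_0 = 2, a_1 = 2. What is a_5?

82

With companion matrix T = [[2, 1], [1, 0]], [a_n, a_{n−1}]ᵀ = T·[a_{n−1}, a_{n−2}]ᵀ, so [a_5, a_4]ᵀ = T⁴·[a_1, a_0]ᵀ.
T⁴ = [[29, 12], [12, 5]], giving [a_5, a_4]ᵀ = [[82], [34]].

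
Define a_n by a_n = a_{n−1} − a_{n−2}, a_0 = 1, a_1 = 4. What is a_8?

3

With companion matrix B = [[1, −1], [1, 0]], [a_n, a_{n−1}]ᵀ = B·[a_{n−1}, a_{n−2}]ᵀ, so [a_8, a_7]ᵀ = B⁷·[a_1, a_0]ᵀ.
B⁷ = [[1, −1], [1, 0]], giving [a_8, a_7]ᵀ = [[3], [4]].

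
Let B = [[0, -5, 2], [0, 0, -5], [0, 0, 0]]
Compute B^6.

B is strictly triangular, hence nilpotent: B^3 = 0, so B^6 = 0.

[[0, 0, 0], [0, 0, 0], [0, 0, 0]]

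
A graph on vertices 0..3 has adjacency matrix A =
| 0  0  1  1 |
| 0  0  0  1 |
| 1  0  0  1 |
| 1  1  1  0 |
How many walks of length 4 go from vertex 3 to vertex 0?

6

The number of length-4 walks from vertex 3 to vertex 0 is entry (3,0) of A^4, where A is the adjacency matrix.
A^2 = [[2, 1, 1, 1], [1, 1, 1, 0], [1, 1, 2, 1], [1, 0, 1, 3]]
A^3 = [[2, 1, 3, 4], [1, 0, 1, 3], [3, 1, 2, 4], [4, 3, 4, 2]]
A^4 = [[7, 4, 6, 6], [4, 3, 4, 2], [6, 4, 7, 6], [6, 2, 6, 11]]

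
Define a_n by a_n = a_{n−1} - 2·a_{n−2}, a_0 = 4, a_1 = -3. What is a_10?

With companion matrix Q = [[1, -2], [1, 0]], [a_n, a_{n−1}]ᵀ = Q·[a_{n−1}, a_{n−2}]ᵀ, so [a_10, a_9]ᵀ = Q^9·[a_1, a_0]ᵀ.
Q^9 = [[-11, 34], [-17, 6]], giving [a_10, a_9]ᵀ = [[169], [75]].

169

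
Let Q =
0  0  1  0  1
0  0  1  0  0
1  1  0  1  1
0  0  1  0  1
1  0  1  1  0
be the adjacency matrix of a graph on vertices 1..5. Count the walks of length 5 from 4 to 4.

The number of length-5 walks from vertex 4 to vertex 4 is entry (4,4) of Q^5, where Q is the adjacency matrix.
Q^2 = [[2, 1, 1, 2, 1], [1, 1, 0, 1, 1], [1, 0, 4, 1, 2], [2, 1, 1, 2, 1], [1, 1, 2, 1, 3]]
Q^3 = [[2, 1, 6, 2, 5], [1, 0, 4, 1, 2], [6, 4, 4, 6, 6], [2, 1, 6, 2, 5], [5, 2, 6, 5, 4]]
Q^4 = [[11, 6, 10, 11, 10], [6, 4, 4, 6, 6], [10, 4, 22, 10, 16], [11, 6, 10, 11, 10], [10, 6, 16, 10, 16]]
Q^5 = [[20, 10, 38, 20, 32], [10, 4, 22, 10, 16], [38, 22, 40, 38, 42], [20, 10, 38, 20, 32], [32, 16, 42, 32, 36]]

20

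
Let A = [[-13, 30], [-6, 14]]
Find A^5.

tr A = 1 and det A = -2, so the characteristic polynomial is λ² − (1)λ + (-2) with roots -1 and 2.
Eigenvectors give P = [[-5, 2], [-2, 1]] with P⁻¹ = [[-1, 2], [-2, 5]], and A = P·diag(-1, 2)·P⁻¹.
Then A^5 = P·diag(-1, 32)·P⁻¹ = [[5, 64], [2, 32]] · [[-1, 2], [-2, 5]] = [[-133, 330], [-66, 164]].

[[-133, 330], [-66, 164]]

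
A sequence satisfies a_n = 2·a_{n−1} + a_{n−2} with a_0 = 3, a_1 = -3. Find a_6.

-123

With companion matrix C = [[2, 1], [1, 0]], [a_n, a_{n−1}]ᵀ = C·[a_{n−1}, a_{n−2}]ᵀ, so [a_6, a_5]ᵀ = C⁵·[a_1, a_0]ᵀ.
C⁵ = [[70, 29], [29, 12]], giving [a_6, a_5]ᵀ = [[-123], [-51]].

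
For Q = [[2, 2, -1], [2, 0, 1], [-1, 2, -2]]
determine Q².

[[9, 2, 2], [3, 6, -4], [4, -6, 7]]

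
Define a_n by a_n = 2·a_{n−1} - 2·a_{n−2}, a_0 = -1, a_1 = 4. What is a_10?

With companion matrix A = [[2, -2], [1, 0]], [a_n, a_{n−1}]ᵀ = A·[a_{n−1}, a_{n−2}]ᵀ, so [a_10, a_9]ᵀ = A⁹·[a_1, a_0]ᵀ.
A⁹ = [[32, -32], [16, 0]], giving [a_10, a_9]ᵀ = [[160], [64]].

160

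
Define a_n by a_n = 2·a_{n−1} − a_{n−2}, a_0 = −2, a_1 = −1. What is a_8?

With companion matrix C = [[2, −1], [1, 0]], [a_n, a_{n−1}]ᵀ = C·[a_{n−1}, a_{n−2}]ᵀ, so [a_8, a_7]ᵀ = C^7·[a_1, a_0]ᵀ.
C^7 = [[8, −7], [7, −6]], giving [a_8, a_7]ᵀ = [[6], [5]].

6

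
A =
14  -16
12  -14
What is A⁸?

[[256, 0], [0, 256]]

tr A = 0 and det A = -4, so the characteristic polynomial is λ² − (0)λ + (-4) with roots 2 and -2.
Eigenvectors give P = [[4, 1], [3, 1]] with P⁻¹ = [[1, -1], [-3, 4]], and A = P·diag(2, -2)·P⁻¹.
Then A⁸ = P·diag(256, 256)·P⁻¹ = [[1024, 256], [768, 256]] · [[1, -1], [-3, 4]] = [[256, 0], [0, 256]].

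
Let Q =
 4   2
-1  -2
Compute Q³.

Q² = [[14, 4], [-2, 2]]
Q³ = [[52, 20], [-10, -8]]

[[52, 20], [-10, -8]]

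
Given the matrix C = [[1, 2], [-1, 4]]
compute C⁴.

tr C = 5 and det C = 6, so the characteristic polynomial is λ² − (5)λ + (6) with roots 3 and 2.
Eigenvectors give P = [[-1, 2], [-1, 1]] with P⁻¹ = [[1, -2], [1, -1]], and C = P·diag(3, 2)·P⁻¹.
Then C⁴ = P·diag(81, 16)·P⁻¹ = [[-81, 32], [-81, 16]] · [[1, -2], [1, -1]] = [[-49, 130], [-65, 146]].

[[-49, 130], [-65, 146]]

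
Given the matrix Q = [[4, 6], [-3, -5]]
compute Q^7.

[[130, 258], [-129, -257]]

tr Q = -1 and det Q = -2, so the characteristic polynomial is λ² − (-1)λ + (-2) with roots 1 and -2.
Eigenvectors give P = [[2, -1], [-1, 1]] with P⁻¹ = [[1, 1], [1, 2]], and Q = P·diag(1, -2)·P⁻¹.
Then Q^7 = P·diag(1, -128)·P⁻¹ = [[2, 128], [-1, -128]] · [[1, 1], [1, 2]] = [[130, 258], [-129, -257]].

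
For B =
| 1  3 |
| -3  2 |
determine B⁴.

B² = [[-8, 9], [-9, -5]]
B³ = [[-35, -6], [6, -37]]
B⁴ = [[-17, -117], [117, -56]]

[[-17, -117], [117, -56]]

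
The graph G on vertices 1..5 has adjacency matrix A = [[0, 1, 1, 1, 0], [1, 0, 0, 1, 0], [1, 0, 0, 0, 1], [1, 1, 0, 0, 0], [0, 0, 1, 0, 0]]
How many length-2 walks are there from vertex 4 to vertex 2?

1

The number of length-2 walks from vertex 4 to vertex 2 is entry (4,2) of A², where A is the adjacency matrix.
A² = [[3, 1, 0, 1, 1], [1, 2, 1, 1, 0], [0, 1, 2, 1, 0], [1, 1, 1, 2, 0], [1, 0, 0, 0, 1]]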